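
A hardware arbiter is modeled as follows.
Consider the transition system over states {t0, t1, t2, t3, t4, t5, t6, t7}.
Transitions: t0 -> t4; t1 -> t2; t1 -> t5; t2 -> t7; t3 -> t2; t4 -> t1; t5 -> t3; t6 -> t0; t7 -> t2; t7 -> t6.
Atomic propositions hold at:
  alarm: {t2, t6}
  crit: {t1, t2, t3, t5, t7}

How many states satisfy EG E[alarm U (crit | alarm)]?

Sat(crit | alarm) = {t1, t2, t3, t5, t6, t7}
E[alarm U (crit | alarm)]: least fixpoint, start Z0 = Sat((crit | alarm)) = {t1, t2, t3, t5, t6, t7}, add states in Sat(alarm) with some successor in Z. Already a fixed point.
Sat(E[alarm U (crit | alarm)]) = {t1, t2, t3, t5, t6, t7}
EG E[alarm U (crit | alarm)]: greatest fixpoint, start Z0 = {t1, t2, t3, t5, t6, t7}, keep only states in Sat with some successor in Z. Z1 = {t1, t2, t3, t5, t7}; fixed.
Sat(EG E[alarm U (crit | alarm)]) = {t1, t2, t3, t5, t7}
|Sat(EG E[alarm U (crit | alarm)])| = |{t1, t2, t3, t5, t7}| = 5.

5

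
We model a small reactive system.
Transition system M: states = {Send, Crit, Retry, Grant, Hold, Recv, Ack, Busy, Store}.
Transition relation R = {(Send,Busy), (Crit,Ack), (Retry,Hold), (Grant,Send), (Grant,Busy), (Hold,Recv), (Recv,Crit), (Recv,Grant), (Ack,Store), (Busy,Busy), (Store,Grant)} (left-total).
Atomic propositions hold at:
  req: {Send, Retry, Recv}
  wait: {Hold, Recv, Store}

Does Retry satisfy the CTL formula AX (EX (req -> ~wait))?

No

Sat(~wait) = {Send, Crit, Retry, Grant, Ack, Busy}
Sat(req -> ~wait) = {Send, Crit, Retry, Grant, Hold, Ack, Busy, Store}
Sat(EX (req -> ~wait)) = {s : some successor in {Send, Crit, Retry, Grant, Hold, Ack, Busy, Store}} = {Send, Crit, Retry, Grant, Recv, Ack, Busy, Store}
Sat(AX (EX (req -> ~wait))) = {s : every successor in {Send, Crit, Retry, Grant, Recv, Ack, Busy, Store}} = {Send, Crit, Grant, Hold, Recv, Ack, Busy, Store}
Retry ∉ Sat(AX (EX (req -> ~wait))) = {Send, Crit, Grant, Hold, Recv, Ack, Busy, Store}, so the formula does not hold at Retry.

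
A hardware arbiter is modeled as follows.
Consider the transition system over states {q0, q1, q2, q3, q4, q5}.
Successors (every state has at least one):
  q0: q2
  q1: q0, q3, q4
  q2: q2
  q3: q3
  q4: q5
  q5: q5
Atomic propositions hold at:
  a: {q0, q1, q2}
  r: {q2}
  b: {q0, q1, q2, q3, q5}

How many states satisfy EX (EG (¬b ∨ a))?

Sat(¬b) = {q4}
Sat(¬b ∨ a) = {q0, q1, q2, q4}
EG (¬b ∨ a): greatest fixpoint, start Z0 = {q0, q1, q2, q4}, keep only states in Sat with some successor in Z. Z1 = {q0, q1, q2}; fixed.
Sat(EG (¬b ∨ a)) = {q0, q1, q2}
Sat(EX (EG (¬b ∨ a))) = {s : some successor in {q0, q1, q2}} = {q0, q1, q2}
|Sat(EX (EG (¬b ∨ a)))| = |{q0, q1, q2}| = 3.

3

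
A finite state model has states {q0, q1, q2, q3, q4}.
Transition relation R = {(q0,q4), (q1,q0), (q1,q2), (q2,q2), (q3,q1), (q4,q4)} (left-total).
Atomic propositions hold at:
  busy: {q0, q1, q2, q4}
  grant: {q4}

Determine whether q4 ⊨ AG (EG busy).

Yes

EG busy: greatest fixpoint, start Z0 = {q0, q1, q2, q4}, keep only states in Sat with some successor in Z. Already a fixed point.
Sat(EG busy) = {q0, q1, q2, q4}
AG (EG busy): greatest fixpoint, start Z0 = {q0, q1, q2, q4}, keep only states in Sat with every successor in Z. Already a fixed point.
Sat(AG (EG busy)) = {q0, q1, q2, q4}
q4 ∈ Sat(AG (EG busy)) = {q0, q1, q2, q4}, so the formula holds at q4.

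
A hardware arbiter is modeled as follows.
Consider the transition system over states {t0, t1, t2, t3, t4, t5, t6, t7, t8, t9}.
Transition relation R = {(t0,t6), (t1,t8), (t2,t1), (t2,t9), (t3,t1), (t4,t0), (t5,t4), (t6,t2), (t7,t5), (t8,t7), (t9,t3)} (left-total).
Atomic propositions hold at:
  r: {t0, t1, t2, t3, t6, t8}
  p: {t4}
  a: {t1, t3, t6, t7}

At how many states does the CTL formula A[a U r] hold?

6

A[a U r]: least fixpoint, start Z0 = Sat(r) = {t0, t1, t2, t3, t6, t8}, add states in Sat(a) with every successor in Z. Already a fixed point.
Sat(A[a U r]) = {t0, t1, t2, t3, t6, t8}
|Sat(A[a U r])| = |{t0, t1, t2, t3, t6, t8}| = 6.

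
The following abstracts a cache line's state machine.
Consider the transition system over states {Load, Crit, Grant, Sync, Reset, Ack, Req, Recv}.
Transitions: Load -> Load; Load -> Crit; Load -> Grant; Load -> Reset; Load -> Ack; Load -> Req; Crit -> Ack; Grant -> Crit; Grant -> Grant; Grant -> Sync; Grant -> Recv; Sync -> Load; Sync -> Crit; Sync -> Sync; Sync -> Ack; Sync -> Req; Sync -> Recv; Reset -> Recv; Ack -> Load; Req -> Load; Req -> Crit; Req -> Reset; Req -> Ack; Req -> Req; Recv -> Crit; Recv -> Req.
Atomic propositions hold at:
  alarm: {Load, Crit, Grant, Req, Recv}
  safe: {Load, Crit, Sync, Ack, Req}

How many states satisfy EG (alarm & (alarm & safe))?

2

Sat(alarm & safe) = {Load, Crit, Req}
Sat(alarm & (alarm & safe)) = {Load, Crit, Req}
EG (alarm & (alarm & safe)): greatest fixpoint, start Z0 = {Load, Crit, Req}, keep only states in Sat with some successor in Z. Z1 = {Load, Req}; fixed.
Sat(EG (alarm & (alarm & safe))) = {Load, Req}
|Sat(EG (alarm & (alarm & safe)))| = |{Load, Req}| = 2.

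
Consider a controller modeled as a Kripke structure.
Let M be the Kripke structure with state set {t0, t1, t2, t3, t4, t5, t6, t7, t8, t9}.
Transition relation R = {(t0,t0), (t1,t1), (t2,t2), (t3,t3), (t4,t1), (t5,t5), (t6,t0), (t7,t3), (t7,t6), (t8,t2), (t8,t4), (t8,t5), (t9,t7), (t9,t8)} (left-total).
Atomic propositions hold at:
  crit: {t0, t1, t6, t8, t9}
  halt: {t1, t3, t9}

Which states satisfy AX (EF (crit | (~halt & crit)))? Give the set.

{t0, t1, t4, t6, t9}

Sat(~halt) = {t0, t2, t4, t5, t6, t7, t8}
Sat(~halt & crit) = {t0, t6, t8}
Sat(crit | (~halt & crit)) = {t0, t1, t6, t8, t9}
EF (crit | (~halt & crit)): least fixpoint, start Z0 = {t0, t1, t6, t8, t9}, add states with some successor in Z. Z1 = {t0, t1, t4, t6, t7, t8, t9}; fixed.
Sat(EF (crit | (~halt & crit))) = {t0, t1, t4, t6, t7, t8, t9}
Sat(AX (EF (crit | (~halt & crit)))) = {s : every successor in {t0, t1, t4, t6, t7, t8, t9}} = {t0, t1, t4, t6, t9}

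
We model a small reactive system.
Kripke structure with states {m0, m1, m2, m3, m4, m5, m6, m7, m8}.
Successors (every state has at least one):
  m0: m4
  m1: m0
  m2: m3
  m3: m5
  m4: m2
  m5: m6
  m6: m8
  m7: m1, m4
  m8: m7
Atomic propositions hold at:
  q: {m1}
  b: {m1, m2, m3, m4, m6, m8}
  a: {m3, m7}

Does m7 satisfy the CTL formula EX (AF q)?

Yes

AF q: least fixpoint, start Z0 = {m1}, add states with every successor in Z. Already a fixed point.
Sat(AF q) = {m1}
Sat(EX (AF q)) = {s : some successor in {m1}} = {m7}
m7 ∈ Sat(EX (AF q)) = {m7}, so the formula holds at m7.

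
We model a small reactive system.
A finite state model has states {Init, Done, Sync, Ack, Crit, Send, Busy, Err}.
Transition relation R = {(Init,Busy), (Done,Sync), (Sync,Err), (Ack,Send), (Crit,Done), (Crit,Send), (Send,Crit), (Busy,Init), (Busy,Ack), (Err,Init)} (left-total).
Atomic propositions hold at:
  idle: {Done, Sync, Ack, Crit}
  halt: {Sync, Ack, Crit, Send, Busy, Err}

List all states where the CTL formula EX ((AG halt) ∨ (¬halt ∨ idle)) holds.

{Done, Crit, Send, Busy, Err}

AG halt: greatest fixpoint, start Z0 = {Sync, Ack, Crit, Send, Busy, Err}, keep only states in Sat with every successor in Z. Z1 = {Sync, Ack, Send}; Z2 = {Ack}; Z3 = ∅; fixed.
Sat(AG halt) = ∅
Sat(¬halt) = {Init, Done}
Sat(¬halt ∨ idle) = {Init, Done, Sync, Ack, Crit}
Sat((AG halt) ∨ (¬halt ∨ idle)) = {Init, Done, Sync, Ack, Crit}
Sat(EX ((AG halt) ∨ (¬halt ∨ idle))) = {s : some successor in {Init, Done, Sync, Ack, Crit}} = {Done, Crit, Send, Busy, Err}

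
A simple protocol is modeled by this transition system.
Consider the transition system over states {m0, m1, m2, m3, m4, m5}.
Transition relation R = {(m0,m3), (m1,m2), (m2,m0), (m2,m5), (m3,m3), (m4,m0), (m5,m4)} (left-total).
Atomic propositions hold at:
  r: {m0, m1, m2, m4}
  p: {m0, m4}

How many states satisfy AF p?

AF p: least fixpoint, start Z0 = {m0, m4}, add states with every successor in Z. Z1 = {m0, m4, m5}; Z2 = {m0, m2, m4, m5}; Z3 = {m0, m1, m2, m4, m5}; fixed.
Sat(AF p) = {m0, m1, m2, m4, m5}
|Sat(AF p)| = |{m0, m1, m2, m4, m5}| = 5.

5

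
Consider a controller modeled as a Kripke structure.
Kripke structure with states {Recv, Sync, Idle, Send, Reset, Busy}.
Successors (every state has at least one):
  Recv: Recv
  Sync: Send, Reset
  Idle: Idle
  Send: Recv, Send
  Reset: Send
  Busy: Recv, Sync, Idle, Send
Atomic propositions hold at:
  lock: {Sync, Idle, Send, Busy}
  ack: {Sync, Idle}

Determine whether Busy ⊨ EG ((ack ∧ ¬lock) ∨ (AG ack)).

Sat(¬lock) = {Recv, Reset}
Sat(ack ∧ ¬lock) = ∅
AG ack: greatest fixpoint, start Z0 = {Sync, Idle}, keep only states in Sat with every successor in Z. Z1 = {Idle}; fixed.
Sat(AG ack) = {Idle}
Sat((ack ∧ ¬lock) ∨ (AG ack)) = {Idle}
EG ((ack ∧ ¬lock) ∨ (AG ack)): greatest fixpoint, start Z0 = {Idle}, keep only states in Sat with some successor in Z. Already a fixed point.
Sat(EG ((ack ∧ ¬lock) ∨ (AG ack))) = {Idle}
Busy ∉ Sat(EG ((ack ∧ ¬lock) ∨ (AG ack))) = {Idle}, so the formula does not hold at Busy.

No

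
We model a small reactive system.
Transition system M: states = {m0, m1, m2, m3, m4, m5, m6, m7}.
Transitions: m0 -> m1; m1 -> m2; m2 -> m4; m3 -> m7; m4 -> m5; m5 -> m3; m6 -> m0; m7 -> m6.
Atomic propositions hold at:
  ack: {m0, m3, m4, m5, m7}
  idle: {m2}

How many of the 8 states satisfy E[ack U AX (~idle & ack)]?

6

Sat(~idle) = {m0, m1, m3, m4, m5, m6, m7}
Sat(~idle & ack) = {m0, m3, m4, m5, m7}
Sat(AX (~idle & ack)) = {s : every successor in {m0, m3, m4, m5, m7}} = {m2, m3, m4, m5, m6}
E[ack U AX (~idle & ack)]: least fixpoint, start Z0 = Sat(AX (~idle & ack)) = {m2, m3, m4, m5, m6}, add states in Sat(ack) with some successor in Z. Z1 = {m2, m3, m4, m5, m6, m7}; fixed.
Sat(E[ack U AX (~idle & ack)]) = {m2, m3, m4, m5, m6, m7}
|Sat(E[ack U AX (~idle & ack)])| = |{m2, m3, m4, m5, m6, m7}| = 6.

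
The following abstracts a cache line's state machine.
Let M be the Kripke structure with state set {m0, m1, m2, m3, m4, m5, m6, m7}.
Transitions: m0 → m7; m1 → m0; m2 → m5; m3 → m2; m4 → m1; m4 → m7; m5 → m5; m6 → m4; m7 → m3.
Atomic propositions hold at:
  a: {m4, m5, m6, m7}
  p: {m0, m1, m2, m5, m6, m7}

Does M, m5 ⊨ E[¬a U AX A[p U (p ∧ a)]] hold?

Sat(¬a) = {m0, m1, m2, m3}
Sat(p ∧ a) = {m5, m6, m7}
A[p U (p ∧ a)]: least fixpoint, start Z0 = Sat((p ∧ a)) = {m5, m6, m7}, add states in Sat(p) with every successor in Z. Z1 = {m0, m2, m5, m6, m7}; Z2 = {m0, m1, m2, m5, m6, m7}; fixed.
Sat(A[p U (p ∧ a)]) = {m0, m1, m2, m5, m6, m7}
Sat(AX A[p U (p ∧ a)]) = {s : every successor in {m0, m1, m2, m5, m6, m7}} = {m0, m1, m2, m3, m4, m5}
E[¬a U AX A[p U (p ∧ a)]]: least fixpoint, start Z0 = Sat(AX A[p U (p ∧ a)]) = {m0, m1, m2, m3, m4, m5}, add states in Sat(¬a) with some successor in Z. Already a fixed point.
Sat(E[¬a U AX A[p U (p ∧ a)]]) = {m0, m1, m2, m3, m4, m5}
m5 ∈ Sat(E[¬a U AX A[p U (p ∧ a)]]) = {m0, m1, m2, m3, m4, m5}, so the formula holds at m5.

Yes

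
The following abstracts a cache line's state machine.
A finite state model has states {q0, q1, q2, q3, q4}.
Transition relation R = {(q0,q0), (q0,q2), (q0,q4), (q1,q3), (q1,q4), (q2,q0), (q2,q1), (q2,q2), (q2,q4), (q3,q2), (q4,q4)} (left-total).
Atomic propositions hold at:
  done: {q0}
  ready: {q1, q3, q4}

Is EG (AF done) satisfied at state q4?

AF done: least fixpoint, start Z0 = {q0}, add states with every successor in Z. Already a fixed point.
Sat(AF done) = {q0}
EG (AF done): greatest fixpoint, start Z0 = {q0}, keep only states in Sat with some successor in Z. Already a fixed point.
Sat(EG (AF done)) = {q0}
q4 ∉ Sat(EG (AF done)) = {q0}, so the formula does not hold at q4.

No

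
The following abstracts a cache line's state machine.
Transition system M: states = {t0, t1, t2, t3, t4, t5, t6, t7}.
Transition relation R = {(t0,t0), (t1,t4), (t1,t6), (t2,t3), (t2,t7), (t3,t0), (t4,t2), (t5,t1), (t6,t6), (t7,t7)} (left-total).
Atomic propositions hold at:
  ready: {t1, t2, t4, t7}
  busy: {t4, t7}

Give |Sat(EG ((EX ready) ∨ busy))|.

5

Sat(EX ready) = {s : some successor in {t1, t2, t4, t7}} = {t1, t2, t4, t5, t7}
Sat((EX ready) ∨ busy) = {t1, t2, t4, t5, t7}
EG ((EX ready) ∨ busy): greatest fixpoint, start Z0 = {t1, t2, t4, t5, t7}, keep only states in Sat with some successor in Z. Already a fixed point.
Sat(EG ((EX ready) ∨ busy)) = {t1, t2, t4, t5, t7}
|Sat(EG ((EX ready) ∨ busy))| = |{t1, t2, t4, t5, t7}| = 5.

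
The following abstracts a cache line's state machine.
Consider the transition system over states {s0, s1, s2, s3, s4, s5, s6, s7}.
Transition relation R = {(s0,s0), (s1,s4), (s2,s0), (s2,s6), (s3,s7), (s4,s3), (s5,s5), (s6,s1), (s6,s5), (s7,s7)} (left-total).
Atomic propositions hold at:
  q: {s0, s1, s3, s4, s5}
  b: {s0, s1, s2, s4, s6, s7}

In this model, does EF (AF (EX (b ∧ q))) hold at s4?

Sat(b ∧ q) = {s0, s1, s4}
Sat(EX (b ∧ q)) = {s : some successor in {s0, s1, s4}} = {s0, s1, s2, s6}
AF (EX (b ∧ q)): least fixpoint, start Z0 = {s0, s1, s2, s6}, add states with every successor in Z. Already a fixed point.
Sat(AF (EX (b ∧ q))) = {s0, s1, s2, s6}
EF (AF (EX (b ∧ q))): least fixpoint, start Z0 = {s0, s1, s2, s6}, add states with some successor in Z. Already a fixed point.
Sat(EF (AF (EX (b ∧ q)))) = {s0, s1, s2, s6}
s4 ∉ Sat(EF (AF (EX (b ∧ q)))) = {s0, s1, s2, s6}, so the formula does not hold at s4.

No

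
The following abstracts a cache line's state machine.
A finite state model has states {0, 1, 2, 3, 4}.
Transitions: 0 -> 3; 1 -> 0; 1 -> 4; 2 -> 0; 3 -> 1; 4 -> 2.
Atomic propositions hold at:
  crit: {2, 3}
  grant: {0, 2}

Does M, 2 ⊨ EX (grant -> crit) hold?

Sat(grant -> crit) = {1, 2, 3, 4}
Sat(EX (grant -> crit)) = {s : some successor in {1, 2, 3, 4}} = {0, 1, 3, 4}
2 ∉ Sat(EX (grant -> crit)) = {0, 1, 3, 4}, so the formula does not hold at 2.

No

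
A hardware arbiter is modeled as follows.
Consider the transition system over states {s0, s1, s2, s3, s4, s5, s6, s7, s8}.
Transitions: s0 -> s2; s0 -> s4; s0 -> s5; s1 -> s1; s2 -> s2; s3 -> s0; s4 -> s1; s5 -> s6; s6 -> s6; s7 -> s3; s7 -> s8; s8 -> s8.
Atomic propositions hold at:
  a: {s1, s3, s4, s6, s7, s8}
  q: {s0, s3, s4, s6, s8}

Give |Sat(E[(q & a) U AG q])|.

2

Sat(q & a) = {s3, s4, s6, s8}
AG q: greatest fixpoint, start Z0 = {s0, s3, s4, s6, s8}, keep only states in Sat with every successor in Z. Z1 = {s3, s6, s8}; Z2 = {s6, s8}; fixed.
Sat(AG q) = {s6, s8}
E[(q & a) U AG q]: least fixpoint, start Z0 = Sat(AG q) = {s6, s8}, add states in Sat(q & a) with some successor in Z. Already a fixed point.
Sat(E[(q & a) U AG q]) = {s6, s8}
|Sat(E[(q & a) U AG q])| = |{s6, s8}| = 2.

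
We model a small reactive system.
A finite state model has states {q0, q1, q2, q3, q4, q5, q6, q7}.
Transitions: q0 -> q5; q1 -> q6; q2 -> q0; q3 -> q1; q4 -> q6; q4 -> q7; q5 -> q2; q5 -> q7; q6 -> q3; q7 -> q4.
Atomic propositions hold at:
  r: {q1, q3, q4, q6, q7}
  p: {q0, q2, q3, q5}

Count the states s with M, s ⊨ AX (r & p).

1

Sat(r & p) = {q3}
Sat(AX (r & p)) = {s : every successor in {q3}} = {q6}
|Sat(AX (r & p))| = |{q6}| = 1.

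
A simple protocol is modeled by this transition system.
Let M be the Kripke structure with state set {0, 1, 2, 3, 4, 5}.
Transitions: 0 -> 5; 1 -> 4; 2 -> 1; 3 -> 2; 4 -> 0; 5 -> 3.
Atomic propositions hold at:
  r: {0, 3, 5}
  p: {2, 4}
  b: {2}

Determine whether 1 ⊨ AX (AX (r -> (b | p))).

No

Sat(b | p) = {2, 4}
Sat(r -> (b | p)) = {1, 2, 4}
Sat(AX (r -> (b | p))) = {s : every successor in {1, 2, 4}} = {1, 2, 3}
Sat(AX (AX (r -> (b | p)))) = {s : every successor in {1, 2, 3}} = {2, 3, 5}
1 ∉ Sat(AX (AX (r -> (b | p)))) = {2, 3, 5}, so the formula does not hold at 1.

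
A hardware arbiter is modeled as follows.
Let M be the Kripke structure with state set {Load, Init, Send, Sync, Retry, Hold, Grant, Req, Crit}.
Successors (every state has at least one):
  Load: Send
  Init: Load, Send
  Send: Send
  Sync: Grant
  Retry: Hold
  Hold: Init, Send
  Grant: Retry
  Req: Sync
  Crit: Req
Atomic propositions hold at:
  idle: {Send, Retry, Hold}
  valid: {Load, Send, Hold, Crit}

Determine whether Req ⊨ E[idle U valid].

E[idle U valid]: least fixpoint, start Z0 = Sat(valid) = {Load, Send, Hold, Crit}, add states in Sat(idle) with some successor in Z. Z1 = {Load, Send, Retry, Hold, Crit}; fixed.
Sat(E[idle U valid]) = {Load, Send, Retry, Hold, Crit}
Req ∉ Sat(E[idle U valid]) = {Load, Send, Retry, Hold, Crit}, so the formula does not hold at Req.

No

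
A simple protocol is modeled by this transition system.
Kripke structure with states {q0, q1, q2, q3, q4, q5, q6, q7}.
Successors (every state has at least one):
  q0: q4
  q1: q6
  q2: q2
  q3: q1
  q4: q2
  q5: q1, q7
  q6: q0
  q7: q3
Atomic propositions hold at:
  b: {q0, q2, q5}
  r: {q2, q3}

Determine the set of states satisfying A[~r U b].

{q0, q1, q2, q4, q5, q6}

Sat(~r) = {q0, q1, q4, q5, q6, q7}
A[~r U b]: least fixpoint, start Z0 = Sat(b) = {q0, q2, q5}, add states in Sat(~r) with every successor in Z. Z1 = {q0, q2, q4, q5, q6}; Z2 = {q0, q1, q2, q4, q5, q6}; fixed.
Sat(A[~r U b]) = {q0, q1, q2, q4, q5, q6}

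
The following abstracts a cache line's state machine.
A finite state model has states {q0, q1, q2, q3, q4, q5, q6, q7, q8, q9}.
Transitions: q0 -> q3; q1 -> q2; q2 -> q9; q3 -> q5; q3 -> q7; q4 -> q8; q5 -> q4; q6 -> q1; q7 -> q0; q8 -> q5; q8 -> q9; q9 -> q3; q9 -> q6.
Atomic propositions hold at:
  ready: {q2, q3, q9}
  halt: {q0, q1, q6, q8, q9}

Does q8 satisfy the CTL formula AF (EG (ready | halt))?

Sat(ready | halt) = {q0, q1, q2, q3, q6, q8, q9}
EG (ready | halt): greatest fixpoint, start Z0 = {q0, q1, q2, q3, q6, q8, q9}, keep only states in Sat with some successor in Z. Z1 = {q0, q1, q2, q6, q8, q9}; Z2 = {q1, q2, q6, q8, q9}; fixed.
Sat(EG (ready | halt)) = {q1, q2, q6, q8, q9}
AF (EG (ready | halt)): least fixpoint, start Z0 = {q1, q2, q6, q8, q9}, add states with every successor in Z. Z1 = {q1, q2, q4, q6, q8, q9}; Z2 = {q1, q2, q4, q5, q6, q8, q9}; fixed.
Sat(AF (EG (ready | halt))) = {q1, q2, q4, q5, q6, q8, q9}
q8 ∈ Sat(AF (EG (ready | halt))) = {q1, q2, q4, q5, q6, q8, q9}, so the formula holds at q8.

Yes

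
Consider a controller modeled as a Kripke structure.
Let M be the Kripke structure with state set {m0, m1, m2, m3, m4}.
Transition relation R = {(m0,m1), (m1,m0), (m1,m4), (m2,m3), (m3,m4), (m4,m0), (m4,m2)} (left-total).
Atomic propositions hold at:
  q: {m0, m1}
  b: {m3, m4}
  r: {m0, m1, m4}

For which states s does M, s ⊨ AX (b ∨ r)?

{m0, m1, m2, m3}

Sat(b ∨ r) = {m0, m1, m3, m4}
Sat(AX (b ∨ r)) = {s : every successor in {m0, m1, m3, m4}} = {m0, m1, m2, m3}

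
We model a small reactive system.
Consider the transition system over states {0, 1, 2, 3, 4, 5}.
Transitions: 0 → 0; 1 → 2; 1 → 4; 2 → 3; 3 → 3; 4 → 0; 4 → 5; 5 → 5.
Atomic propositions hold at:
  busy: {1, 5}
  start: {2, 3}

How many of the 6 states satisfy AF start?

AF start: least fixpoint, start Z0 = {2, 3}, add states with every successor in Z. Already a fixed point.
Sat(AF start) = {2, 3}
|Sat(AF start)| = |{2, 3}| = 2.

2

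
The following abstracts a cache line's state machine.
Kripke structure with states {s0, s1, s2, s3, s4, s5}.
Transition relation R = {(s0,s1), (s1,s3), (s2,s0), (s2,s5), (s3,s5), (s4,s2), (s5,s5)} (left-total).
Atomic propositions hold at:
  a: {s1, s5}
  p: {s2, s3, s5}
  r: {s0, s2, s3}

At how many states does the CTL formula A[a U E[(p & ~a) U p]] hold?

Sat(~a) = {s0, s2, s3, s4}
Sat(p & ~a) = {s2, s3}
E[(p & ~a) U p]: least fixpoint, start Z0 = Sat(p) = {s2, s3, s5}, add states in Sat(p & ~a) with some successor in Z. Already a fixed point.
Sat(E[(p & ~a) U p]) = {s2, s3, s5}
A[a U E[(p & ~a) U p]]: least fixpoint, start Z0 = Sat(E[(p & ~a) U p]) = {s2, s3, s5}, add states in Sat(a) with every successor in Z. Z1 = {s1, s2, s3, s5}; fixed.
Sat(A[a U E[(p & ~a) U p]]) = {s1, s2, s3, s5}
|Sat(A[a U E[(p & ~a) U p]])| = |{s1, s2, s3, s5}| = 4.

4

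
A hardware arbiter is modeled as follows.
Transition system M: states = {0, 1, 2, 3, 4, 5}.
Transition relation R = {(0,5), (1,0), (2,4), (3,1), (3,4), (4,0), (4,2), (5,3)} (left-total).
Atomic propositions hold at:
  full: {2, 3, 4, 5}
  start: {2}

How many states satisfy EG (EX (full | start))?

5

Sat(full | start) = {2, 3, 4, 5}
Sat(EX (full | start)) = {s : some successor in {2, 3, 4, 5}} = {0, 2, 3, 4, 5}
EG (EX (full | start)): greatest fixpoint, start Z0 = {0, 2, 3, 4, 5}, keep only states in Sat with some successor in Z. Already a fixed point.
Sat(EG (EX (full | start))) = {0, 2, 3, 4, 5}
|Sat(EG (EX (full | start)))| = |{0, 2, 3, 4, 5}| = 5.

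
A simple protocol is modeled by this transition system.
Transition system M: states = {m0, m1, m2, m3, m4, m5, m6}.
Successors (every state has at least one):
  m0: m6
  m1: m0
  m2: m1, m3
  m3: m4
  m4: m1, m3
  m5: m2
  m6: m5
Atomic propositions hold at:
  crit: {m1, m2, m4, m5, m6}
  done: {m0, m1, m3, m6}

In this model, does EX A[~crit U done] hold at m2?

Sat(~crit) = {m0, m3}
A[~crit U done]: least fixpoint, start Z0 = Sat(done) = {m0, m1, m3, m6}, add states in Sat(~crit) with every successor in Z. Already a fixed point.
Sat(A[~crit U done]) = {m0, m1, m3, m6}
Sat(EX A[~crit U done]) = {s : some successor in {m0, m1, m3, m6}} = {m0, m1, m2, m4}
m2 ∈ Sat(EX A[~crit U done]) = {m0, m1, m2, m4}, so the formula holds at m2.

Yes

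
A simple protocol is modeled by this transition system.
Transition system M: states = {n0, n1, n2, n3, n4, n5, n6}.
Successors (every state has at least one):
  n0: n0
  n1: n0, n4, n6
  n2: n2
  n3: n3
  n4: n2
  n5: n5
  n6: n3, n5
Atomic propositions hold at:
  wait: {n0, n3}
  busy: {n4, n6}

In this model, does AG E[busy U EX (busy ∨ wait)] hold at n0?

Yes

Sat(busy ∨ wait) = {n0, n3, n4, n6}
Sat(EX (busy ∨ wait)) = {s : some successor in {n0, n3, n4, n6}} = {n0, n1, n3, n6}
E[busy U EX (busy ∨ wait)]: least fixpoint, start Z0 = Sat(EX (busy ∨ wait)) = {n0, n1, n3, n6}, add states in Sat(busy) with some successor in Z. Already a fixed point.
Sat(E[busy U EX (busy ∨ wait)]) = {n0, n1, n3, n6}
AG E[busy U EX (busy ∨ wait)]: greatest fixpoint, start Z0 = {n0, n1, n3, n6}, keep only states in Sat with every successor in Z. Z1 = {n0, n3}; fixed.
Sat(AG E[busy U EX (busy ∨ wait)]) = {n0, n3}
n0 ∈ Sat(AG E[busy U EX (busy ∨ wait)]) = {n0, n3}, so the formula holds at n0.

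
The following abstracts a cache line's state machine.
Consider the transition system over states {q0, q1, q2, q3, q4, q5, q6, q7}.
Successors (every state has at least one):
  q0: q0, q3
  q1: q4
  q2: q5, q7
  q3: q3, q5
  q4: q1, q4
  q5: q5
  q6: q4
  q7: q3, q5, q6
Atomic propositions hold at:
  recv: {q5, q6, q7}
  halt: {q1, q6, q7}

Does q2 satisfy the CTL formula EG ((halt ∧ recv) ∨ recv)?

No

Sat(halt ∧ recv) = {q6, q7}
Sat((halt ∧ recv) ∨ recv) = {q5, q6, q7}
EG ((halt ∧ recv) ∨ recv): greatest fixpoint, start Z0 = {q5, q6, q7}, keep only states in Sat with some successor in Z. Z1 = {q5, q7}; fixed.
Sat(EG ((halt ∧ recv) ∨ recv)) = {q5, q7}
q2 ∉ Sat(EG ((halt ∧ recv) ∨ recv)) = {q5, q7}, so the formula does not hold at q2.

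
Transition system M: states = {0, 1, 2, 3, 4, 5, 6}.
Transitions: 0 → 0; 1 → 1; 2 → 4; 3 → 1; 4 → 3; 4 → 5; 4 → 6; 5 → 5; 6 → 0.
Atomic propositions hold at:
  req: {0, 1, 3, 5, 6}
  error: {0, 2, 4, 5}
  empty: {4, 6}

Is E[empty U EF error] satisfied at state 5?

Yes

EF error: least fixpoint, start Z0 = {0, 2, 4, 5}, add states with some successor in Z. Z1 = {0, 2, 4, 5, 6}; fixed.
Sat(EF error) = {0, 2, 4, 5, 6}
E[empty U EF error]: least fixpoint, start Z0 = Sat(EF error) = {0, 2, 4, 5, 6}, add states in Sat(empty) with some successor in Z. Already a fixed point.
Sat(E[empty U EF error]) = {0, 2, 4, 5, 6}
5 ∈ Sat(E[empty U EF error]) = {0, 2, 4, 5, 6}, so the formula holds at 5.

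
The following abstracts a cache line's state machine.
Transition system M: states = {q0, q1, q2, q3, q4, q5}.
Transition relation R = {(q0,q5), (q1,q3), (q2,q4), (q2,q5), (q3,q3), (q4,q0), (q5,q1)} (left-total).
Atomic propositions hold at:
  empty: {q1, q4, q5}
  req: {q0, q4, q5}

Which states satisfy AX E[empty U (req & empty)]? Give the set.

Sat(req & empty) = {q4, q5}
E[empty U (req & empty)]: least fixpoint, start Z0 = Sat((req & empty)) = {q4, q5}, add states in Sat(empty) with some successor in Z. Already a fixed point.
Sat(E[empty U (req & empty)]) = {q4, q5}
Sat(AX E[empty U (req & empty)]) = {s : every successor in {q4, q5}} = {q0, q2}

{q0, q2}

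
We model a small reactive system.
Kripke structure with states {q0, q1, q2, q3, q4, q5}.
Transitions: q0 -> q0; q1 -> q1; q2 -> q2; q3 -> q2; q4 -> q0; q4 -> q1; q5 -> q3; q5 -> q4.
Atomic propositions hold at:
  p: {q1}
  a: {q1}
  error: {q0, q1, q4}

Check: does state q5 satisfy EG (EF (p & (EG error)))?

EG error: greatest fixpoint, start Z0 = {q0, q1, q4}, keep only states in Sat with some successor in Z. Already a fixed point.
Sat(EG error) = {q0, q1, q4}
Sat(p & (EG error)) = {q1}
EF (p & (EG error)): least fixpoint, start Z0 = {q1}, add states with some successor in Z. Z1 = {q1, q4}; Z2 = {q1, q4, q5}; fixed.
Sat(EF (p & (EG error))) = {q1, q4, q5}
EG (EF (p & (EG error))): greatest fixpoint, start Z0 = {q1, q4, q5}, keep only states in Sat with some successor in Z. Already a fixed point.
Sat(EG (EF (p & (EG error)))) = {q1, q4, q5}
q5 ∈ Sat(EG (EF (p & (EG error)))) = {q1, q4, q5}, so the formula holds at q5.

Yes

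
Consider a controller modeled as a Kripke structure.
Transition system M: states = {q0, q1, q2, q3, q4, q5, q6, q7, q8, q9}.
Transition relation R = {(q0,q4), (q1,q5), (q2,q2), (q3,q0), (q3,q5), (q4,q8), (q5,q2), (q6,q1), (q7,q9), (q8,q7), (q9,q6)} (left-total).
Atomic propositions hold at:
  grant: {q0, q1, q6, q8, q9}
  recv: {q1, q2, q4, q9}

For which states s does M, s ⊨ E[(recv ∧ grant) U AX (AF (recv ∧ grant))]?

Sat(recv ∧ grant) = {q1, q9}
AF (recv ∧ grant): least fixpoint, start Z0 = {q1, q9}, add states with every successor in Z. Z1 = {q1, q6, q7, q9}; Z2 = {q1, q6, q7, q8, q9}; Z3 = {q1, q4, q6, q7, q8, q9}; Z4 = {q0, q1, q4, q6, q7, q8, q9}; fixed.
Sat(AF (recv ∧ grant)) = {q0, q1, q4, q6, q7, q8, q9}
Sat(AX (AF (recv ∧ grant))) = {s : every successor in {q0, q1, q4, q6, q7, q8, q9}} = {q0, q4, q6, q7, q8, q9}
E[(recv ∧ grant) U AX (AF (recv ∧ grant))]: least fixpoint, start Z0 = Sat(AX (AF (recv ∧ grant))) = {q0, q4, q6, q7, q8, q9}, add states in Sat(recv ∧ grant) with some successor in Z. Already a fixed point.
Sat(E[(recv ∧ grant) U AX (AF (recv ∧ grant))]) = {q0, q4, q6, q7, q8, q9}

{q0, q4, q6, q7, q8, q9}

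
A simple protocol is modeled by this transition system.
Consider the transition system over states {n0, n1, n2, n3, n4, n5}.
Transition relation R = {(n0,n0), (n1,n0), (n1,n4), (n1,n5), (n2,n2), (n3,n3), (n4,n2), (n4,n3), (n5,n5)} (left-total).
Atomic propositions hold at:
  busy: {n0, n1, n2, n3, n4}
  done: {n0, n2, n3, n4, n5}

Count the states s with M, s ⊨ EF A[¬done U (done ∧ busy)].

5

Sat(¬done) = {n1}
Sat(done ∧ busy) = {n0, n2, n3, n4}
A[¬done U (done ∧ busy)]: least fixpoint, start Z0 = Sat((done ∧ busy)) = {n0, n2, n3, n4}, add states in Sat(¬done) with every successor in Z. Already a fixed point.
Sat(A[¬done U (done ∧ busy)]) = {n0, n2, n3, n4}
EF A[¬done U (done ∧ busy)]: least fixpoint, start Z0 = {n0, n2, n3, n4}, add states with some successor in Z. Z1 = {n0, n1, n2, n3, n4}; fixed.
Sat(EF A[¬done U (done ∧ busy)]) = {n0, n1, n2, n3, n4}
|Sat(EF A[¬done U (done ∧ busy)])| = |{n0, n1, n2, n3, n4}| = 5.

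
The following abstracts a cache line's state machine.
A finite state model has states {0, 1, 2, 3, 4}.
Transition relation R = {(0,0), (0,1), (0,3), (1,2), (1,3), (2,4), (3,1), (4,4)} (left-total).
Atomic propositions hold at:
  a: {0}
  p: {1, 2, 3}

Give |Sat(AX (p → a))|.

2

Sat(p → a) = {0, 4}
Sat(AX (p → a)) = {s : every successor in {0, 4}} = {2, 4}
|Sat(AX (p → a))| = |{2, 4}| = 2.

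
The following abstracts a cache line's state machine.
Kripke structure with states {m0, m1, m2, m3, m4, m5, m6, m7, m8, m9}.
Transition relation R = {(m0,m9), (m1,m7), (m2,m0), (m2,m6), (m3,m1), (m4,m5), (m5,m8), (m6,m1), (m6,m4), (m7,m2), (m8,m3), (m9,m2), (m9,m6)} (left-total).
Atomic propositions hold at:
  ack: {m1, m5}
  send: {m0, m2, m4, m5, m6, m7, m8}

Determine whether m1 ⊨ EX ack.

Sat(EX ack) = {s : some successor in {m1, m5}} = {m3, m4, m6}
m1 ∉ Sat(EX ack) = {m3, m4, m6}, so the formula does not hold at m1.

No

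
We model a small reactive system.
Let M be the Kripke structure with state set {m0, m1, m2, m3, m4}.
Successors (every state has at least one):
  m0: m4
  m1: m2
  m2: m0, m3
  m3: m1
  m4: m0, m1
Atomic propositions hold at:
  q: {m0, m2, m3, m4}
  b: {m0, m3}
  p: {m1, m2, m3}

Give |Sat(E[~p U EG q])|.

Sat(~p) = {m0, m4}
EG q: greatest fixpoint, start Z0 = {m0, m2, m3, m4}, keep only states in Sat with some successor in Z. Z1 = {m0, m2, m4}; fixed.
Sat(EG q) = {m0, m2, m4}
E[~p U EG q]: least fixpoint, start Z0 = Sat(EG q) = {m0, m2, m4}, add states in Sat(~p) with some successor in Z. Already a fixed point.
Sat(E[~p U EG q]) = {m0, m2, m4}
|Sat(E[~p U EG q])| = |{m0, m2, m4}| = 3.

3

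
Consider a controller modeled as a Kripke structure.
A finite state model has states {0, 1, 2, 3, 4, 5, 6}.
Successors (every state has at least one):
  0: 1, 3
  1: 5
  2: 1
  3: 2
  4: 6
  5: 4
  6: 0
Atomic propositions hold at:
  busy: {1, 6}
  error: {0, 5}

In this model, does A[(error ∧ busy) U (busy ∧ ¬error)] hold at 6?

Yes

Sat(error ∧ busy) = ∅
Sat(¬error) = {1, 2, 3, 4, 6}
Sat(busy ∧ ¬error) = {1, 6}
A[(error ∧ busy) U (busy ∧ ¬error)]: least fixpoint, start Z0 = Sat((busy ∧ ¬error)) = {1, 6}, add states in Sat(error ∧ busy) with every successor in Z. Already a fixed point.
Sat(A[(error ∧ busy) U (busy ∧ ¬error)]) = {1, 6}
6 ∈ Sat(A[(error ∧ busy) U (busy ∧ ¬error)]) = {1, 6}, so the formula holds at 6.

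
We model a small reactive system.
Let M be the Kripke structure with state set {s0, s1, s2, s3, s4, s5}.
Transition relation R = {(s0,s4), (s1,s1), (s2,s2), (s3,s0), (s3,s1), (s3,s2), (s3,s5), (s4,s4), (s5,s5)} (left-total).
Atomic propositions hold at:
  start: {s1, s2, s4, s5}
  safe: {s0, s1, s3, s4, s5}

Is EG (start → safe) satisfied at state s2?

No

Sat(start → safe) = {s0, s1, s3, s4, s5}
EG (start → safe): greatest fixpoint, start Z0 = {s0, s1, s3, s4, s5}, keep only states in Sat with some successor in Z. Already a fixed point.
Sat(EG (start → safe)) = {s0, s1, s3, s4, s5}
s2 ∉ Sat(EG (start → safe)) = {s0, s1, s3, s4, s5}, so the formula does not hold at s2.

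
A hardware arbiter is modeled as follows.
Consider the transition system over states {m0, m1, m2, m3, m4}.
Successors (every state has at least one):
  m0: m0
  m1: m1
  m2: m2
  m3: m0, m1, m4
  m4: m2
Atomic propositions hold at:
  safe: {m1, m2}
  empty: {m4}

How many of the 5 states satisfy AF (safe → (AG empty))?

3

AG empty: greatest fixpoint, start Z0 = {m4}, keep only states in Sat with every successor in Z. Z1 = ∅; fixed.
Sat(AG empty) = ∅
Sat(safe → (AG empty)) = {m0, m3, m4}
AF (safe → (AG empty)): least fixpoint, start Z0 = {m0, m3, m4}, add states with every successor in Z. Already a fixed point.
Sat(AF (safe → (AG empty))) = {m0, m3, m4}
|Sat(AF (safe → (AG empty)))| = |{m0, m3, m4}| = 3.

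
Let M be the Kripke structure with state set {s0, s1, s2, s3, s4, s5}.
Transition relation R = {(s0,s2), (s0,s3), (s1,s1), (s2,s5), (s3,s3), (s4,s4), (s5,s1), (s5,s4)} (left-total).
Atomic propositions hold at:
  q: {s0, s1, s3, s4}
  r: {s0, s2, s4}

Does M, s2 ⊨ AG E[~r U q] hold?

No

Sat(~r) = {s1, s3, s5}
E[~r U q]: least fixpoint, start Z0 = Sat(q) = {s0, s1, s3, s4}, add states in Sat(~r) with some successor in Z. Z1 = {s0, s1, s3, s4, s5}; fixed.
Sat(E[~r U q]) = {s0, s1, s3, s4, s5}
AG E[~r U q]: greatest fixpoint, start Z0 = {s0, s1, s3, s4, s5}, keep only states in Sat with every successor in Z. Z1 = {s1, s3, s4, s5}; fixed.
Sat(AG E[~r U q]) = {s1, s3, s4, s5}
s2 ∉ Sat(AG E[~r U q]) = {s1, s3, s4, s5}, so the formula does not hold at s2.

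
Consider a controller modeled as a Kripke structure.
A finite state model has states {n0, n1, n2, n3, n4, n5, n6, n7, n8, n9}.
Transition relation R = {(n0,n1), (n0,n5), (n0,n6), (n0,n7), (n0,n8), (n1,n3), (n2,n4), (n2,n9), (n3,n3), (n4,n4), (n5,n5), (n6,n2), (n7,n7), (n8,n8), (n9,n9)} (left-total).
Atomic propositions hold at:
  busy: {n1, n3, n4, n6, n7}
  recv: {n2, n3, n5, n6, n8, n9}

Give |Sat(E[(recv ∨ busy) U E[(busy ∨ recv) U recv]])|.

Sat(recv ∨ busy) = {n1, n2, n3, n4, n5, n6, n7, n8, n9}
Sat(busy ∨ recv) = {n1, n2, n3, n4, n5, n6, n7, n8, n9}
E[(busy ∨ recv) U recv]: least fixpoint, start Z0 = Sat(recv) = {n2, n3, n5, n6, n8, n9}, add states in Sat(busy ∨ recv) with some successor in Z. Z1 = {n1, n2, n3, n5, n6, n8, n9}; fixed.
Sat(E[(busy ∨ recv) U recv]) = {n1, n2, n3, n5, n6, n8, n9}
E[(recv ∨ busy) U E[(busy ∨ recv) U recv]]: least fixpoint, start Z0 = Sat(E[(busy ∨ recv) U recv]) = {n1, n2, n3, n5, n6, n8, n9}, add states in Sat(recv ∨ busy) with some successor in Z. Already a fixed point.
Sat(E[(recv ∨ busy) U E[(busy ∨ recv) U recv]]) = {n1, n2, n3, n5, n6, n8, n9}
|Sat(E[(recv ∨ busy) U E[(busy ∨ recv) U recv]])| = |{n1, n2, n3, n5, n6, n8, n9}| = 7.

7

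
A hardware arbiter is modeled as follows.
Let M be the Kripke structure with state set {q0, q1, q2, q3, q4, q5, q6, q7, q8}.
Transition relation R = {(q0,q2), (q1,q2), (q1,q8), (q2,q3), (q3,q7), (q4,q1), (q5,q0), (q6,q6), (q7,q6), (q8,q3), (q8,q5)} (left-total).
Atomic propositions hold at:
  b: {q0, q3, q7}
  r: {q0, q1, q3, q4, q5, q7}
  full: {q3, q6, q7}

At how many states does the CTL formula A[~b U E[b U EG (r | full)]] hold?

4

Sat(~b) = {q1, q2, q4, q5, q6, q8}
Sat(r | full) = {q0, q1, q3, q4, q5, q6, q7}
EG (r | full): greatest fixpoint, start Z0 = {q0, q1, q3, q4, q5, q6, q7}, keep only states in Sat with some successor in Z. Z1 = {q3, q4, q5, q6, q7}; Z2 = {q3, q6, q7}; fixed.
Sat(EG (r | full)) = {q3, q6, q7}
E[b U EG (r | full)]: least fixpoint, start Z0 = Sat(EG (r | full)) = {q3, q6, q7}, add states in Sat(b) with some successor in Z. Already a fixed point.
Sat(E[b U EG (r | full)]) = {q3, q6, q7}
A[~b U E[b U EG (r | full)]]: least fixpoint, start Z0 = Sat(E[b U EG (r | full)]) = {q3, q6, q7}, add states in Sat(~b) with every successor in Z. Z1 = {q2, q3, q6, q7}; fixed.
Sat(A[~b U E[b U EG (r | full)]]) = {q2, q3, q6, q7}
|Sat(A[~b U E[b U EG (r | full)]])| = |{q2, q3, q6, q7}| = 4.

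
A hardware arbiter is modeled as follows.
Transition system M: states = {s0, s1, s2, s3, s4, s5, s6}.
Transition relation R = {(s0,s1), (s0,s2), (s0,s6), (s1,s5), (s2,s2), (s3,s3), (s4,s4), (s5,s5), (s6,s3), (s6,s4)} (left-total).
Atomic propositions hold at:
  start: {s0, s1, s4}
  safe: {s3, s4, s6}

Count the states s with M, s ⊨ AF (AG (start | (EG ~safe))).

4

Sat(~safe) = {s0, s1, s2, s5}
EG ~safe: greatest fixpoint, start Z0 = {s0, s1, s2, s5}, keep only states in Sat with some successor in Z. Already a fixed point.
Sat(EG ~safe) = {s0, s1, s2, s5}
Sat(start | (EG ~safe)) = {s0, s1, s2, s4, s5}
AG (start | (EG ~safe)): greatest fixpoint, start Z0 = {s0, s1, s2, s4, s5}, keep only states in Sat with every successor in Z. Z1 = {s1, s2, s4, s5}; fixed.
Sat(AG (start | (EG ~safe))) = {s1, s2, s4, s5}
AF (AG (start | (EG ~safe))): least fixpoint, start Z0 = {s1, s2, s4, s5}, add states with every successor in Z. Already a fixed point.
Sat(AF (AG (start | (EG ~safe)))) = {s1, s2, s4, s5}
|Sat(AF (AG (start | (EG ~safe))))| = |{s1, s2, s4, s5}| = 4.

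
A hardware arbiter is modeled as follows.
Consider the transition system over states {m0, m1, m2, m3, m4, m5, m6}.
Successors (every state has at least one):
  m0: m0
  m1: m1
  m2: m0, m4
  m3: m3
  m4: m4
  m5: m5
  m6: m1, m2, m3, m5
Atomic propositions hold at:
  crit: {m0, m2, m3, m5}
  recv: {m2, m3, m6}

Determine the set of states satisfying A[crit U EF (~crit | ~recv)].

{m0, m1, m2, m4, m5, m6}

Sat(~crit) = {m1, m4, m6}
Sat(~recv) = {m0, m1, m4, m5}
Sat(~crit | ~recv) = {m0, m1, m4, m5, m6}
EF (~crit | ~recv): least fixpoint, start Z0 = {m0, m1, m4, m5, m6}, add states with some successor in Z. Z1 = {m0, m1, m2, m4, m5, m6}; fixed.
Sat(EF (~crit | ~recv)) = {m0, m1, m2, m4, m5, m6}
A[crit U EF (~crit | ~recv)]: least fixpoint, start Z0 = Sat(EF (~crit | ~recv)) = {m0, m1, m2, m4, m5, m6}, add states in Sat(crit) with every successor in Z. Already a fixed point.
Sat(A[crit U EF (~crit | ~recv)]) = {m0, m1, m2, m4, m5, m6}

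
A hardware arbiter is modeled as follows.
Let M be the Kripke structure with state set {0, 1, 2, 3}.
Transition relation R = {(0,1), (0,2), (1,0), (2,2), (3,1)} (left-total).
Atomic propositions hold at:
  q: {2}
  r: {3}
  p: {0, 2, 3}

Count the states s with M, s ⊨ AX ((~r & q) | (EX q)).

Sat(~r) = {0, 1, 2}
Sat(~r & q) = {2}
Sat(EX q) = {s : some successor in {2}} = {0, 2}
Sat((~r & q) | (EX q)) = {0, 2}
Sat(AX ((~r & q) | (EX q))) = {s : every successor in {0, 2}} = {1, 2}
|Sat(AX ((~r & q) | (EX q)))| = |{1, 2}| = 2.

2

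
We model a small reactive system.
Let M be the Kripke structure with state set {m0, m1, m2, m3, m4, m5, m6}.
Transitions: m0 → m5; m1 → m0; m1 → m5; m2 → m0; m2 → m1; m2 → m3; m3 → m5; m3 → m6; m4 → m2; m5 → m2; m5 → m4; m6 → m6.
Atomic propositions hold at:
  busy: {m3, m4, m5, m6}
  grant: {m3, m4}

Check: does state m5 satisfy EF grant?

Yes

EF grant: least fixpoint, start Z0 = {m3, m4}, add states with some successor in Z. Z1 = {m2, m3, m4, m5}; Z2 = {m0, m1, m2, m3, m4, m5}; fixed.
Sat(EF grant) = {m0, m1, m2, m3, m4, m5}
m5 ∈ Sat(EF grant) = {m0, m1, m2, m3, m4, m5}, so the formula holds at m5.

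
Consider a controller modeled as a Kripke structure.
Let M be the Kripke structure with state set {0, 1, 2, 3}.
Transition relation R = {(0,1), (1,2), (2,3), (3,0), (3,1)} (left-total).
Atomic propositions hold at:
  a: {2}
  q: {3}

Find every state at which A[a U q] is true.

{2, 3}

A[a U q]: least fixpoint, start Z0 = Sat(q) = {3}, add states in Sat(a) with every successor in Z. Z1 = {2, 3}; fixed.
Sat(A[a U q]) = {2, 3}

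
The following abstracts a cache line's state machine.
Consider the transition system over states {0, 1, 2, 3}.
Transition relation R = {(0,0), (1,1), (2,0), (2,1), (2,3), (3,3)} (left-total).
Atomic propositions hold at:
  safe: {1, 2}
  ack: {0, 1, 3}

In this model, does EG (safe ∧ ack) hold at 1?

Sat(safe ∧ ack) = {1}
EG (safe ∧ ack): greatest fixpoint, start Z0 = {1}, keep only states in Sat with some successor in Z. Already a fixed point.
Sat(EG (safe ∧ ack)) = {1}
1 ∈ Sat(EG (safe ∧ ack)) = {1}, so the formula holds at 1.

Yes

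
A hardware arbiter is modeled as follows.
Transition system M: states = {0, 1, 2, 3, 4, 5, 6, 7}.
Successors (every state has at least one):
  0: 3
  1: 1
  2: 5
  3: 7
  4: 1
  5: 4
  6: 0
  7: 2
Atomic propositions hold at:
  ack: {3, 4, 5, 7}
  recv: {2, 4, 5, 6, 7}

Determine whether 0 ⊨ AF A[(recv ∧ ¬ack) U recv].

Sat(¬ack) = {0, 1, 2, 6}
Sat(recv ∧ ¬ack) = {2, 6}
A[(recv ∧ ¬ack) U recv]: least fixpoint, start Z0 = Sat(recv) = {2, 4, 5, 6, 7}, add states in Sat(recv ∧ ¬ack) with every successor in Z. Already a fixed point.
Sat(A[(recv ∧ ¬ack) U recv]) = {2, 4, 5, 6, 7}
AF A[(recv ∧ ¬ack) U recv]: least fixpoint, start Z0 = {2, 4, 5, 6, 7}, add states with every successor in Z. Z1 = {2, 3, 4, 5, 6, 7}; Z2 = {0, 2, 3, 4, 5, 6, 7}; fixed.
Sat(AF A[(recv ∧ ¬ack) U recv]) = {0, 2, 3, 4, 5, 6, 7}
0 ∈ Sat(AF A[(recv ∧ ¬ack) U recv]) = {0, 2, 3, 4, 5, 6, 7}, so the formula holds at 0.

Yes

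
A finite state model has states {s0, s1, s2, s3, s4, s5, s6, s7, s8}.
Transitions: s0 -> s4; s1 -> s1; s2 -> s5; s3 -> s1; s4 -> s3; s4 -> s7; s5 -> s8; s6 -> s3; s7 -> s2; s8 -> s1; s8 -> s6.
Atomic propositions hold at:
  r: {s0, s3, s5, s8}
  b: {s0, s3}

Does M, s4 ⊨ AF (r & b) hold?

No

Sat(r & b) = {s0, s3}
AF (r & b): least fixpoint, start Z0 = {s0, s3}, add states with every successor in Z. Z1 = {s0, s3, s6}; fixed.
Sat(AF (r & b)) = {s0, s3, s6}
s4 ∉ Sat(AF (r & b)) = {s0, s3, s6}, so the formula does not hold at s4.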